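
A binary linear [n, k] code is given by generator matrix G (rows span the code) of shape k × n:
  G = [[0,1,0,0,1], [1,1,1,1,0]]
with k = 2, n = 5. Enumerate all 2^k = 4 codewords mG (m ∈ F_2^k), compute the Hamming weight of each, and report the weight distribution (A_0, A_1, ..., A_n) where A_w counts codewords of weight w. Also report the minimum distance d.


Weight distribution: A_0 = 1, A_2 = 1, A_4 = 2. Minimum distance d = 2.

Enumerate all 2^2 = 4 messages m ∈ F_2^2.
For each, compute codeword c = mG in F_2^5, then tally its weight.
  m = 00 → c = 00000, weight = 0.
  m = 10 → c = 01001, weight = 2.
  m = 01 → c = 11110, weight = 4.
  m = 11 → c = 10111, weight = 4.
Tally weights:
  weight 0: 1 codewords.
  weight 2: 1 codewords.
  weight 4: 2 codewords.
Minimum distance d = smallest w > 0 with A_w > 0 = 2.
Sanity: Σ A_w = 4 = 2^2 = 4 ✓.


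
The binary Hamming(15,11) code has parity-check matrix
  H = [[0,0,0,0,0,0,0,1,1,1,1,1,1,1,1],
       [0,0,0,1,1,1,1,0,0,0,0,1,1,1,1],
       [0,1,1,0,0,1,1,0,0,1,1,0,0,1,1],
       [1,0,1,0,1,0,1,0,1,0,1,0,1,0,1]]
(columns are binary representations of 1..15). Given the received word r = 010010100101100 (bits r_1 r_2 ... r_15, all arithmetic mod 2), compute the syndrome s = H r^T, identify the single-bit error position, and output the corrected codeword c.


s = (1, 0, 1, 1)^T, error position = 11, corrected codeword c = 010010100111100

Compute s = H r^T mod 2 one row at a time:
  s_1 = 0 + 0 + 1 + 0 + 1 + 1 + 0 + 0 = 3 ≡ 1 (mod 2).
  s_2 = 0 + 1 + 0 + 1 + 1 + 1 + 0 + 0 = 4 ≡ 0 (mod 2).
  s_3 = 1 + 0 + 0 + 1 + 1 + 0 + 0 + 0 = 3 ≡ 1 (mod 2).
  s_4 = 0 + 0 + 1 + 1 + 0 + 0 + 1 + 0 = 3 ≡ 1 (mod 2).
s = (1, 0, 1, 1)^T — this equals column 11 of H (binary 1011), so error is at position 11.
Correct: flip bit 11 of r = 010010100101100 to get c = 010010100111100.


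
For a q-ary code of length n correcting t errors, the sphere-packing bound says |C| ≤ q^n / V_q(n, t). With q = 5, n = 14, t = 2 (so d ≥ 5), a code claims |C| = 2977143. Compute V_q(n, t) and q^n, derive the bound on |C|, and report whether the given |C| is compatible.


V_q(n, t) = 1513, q^n = 6103515625, Hamming bound = 4034048, |C| = 2977143 ≤ bound (satisfied).

Step 1: Compute V_q(n, t) = Σ_{j=0}^2 C(n, j) (q−1)^j.
  j = 0: C(14,0)·(4)^0 = 1·1 = 1.
  j = 1: C(14,1)·(4)^1 = 14·4 = 56.
  j = 2: C(14,2)·(4)^2 = 91·16 = 1456.
  V_q(n, t) = 1 + 56 + 1456 = 1513.
Step 2: q^n = 5^14 = 6103515625.
Step 3: Hamming bound ⌊q^n / V_q(n,t)⌋ = ⌊6103515625/1513⌋ = 4034048.
Step 4: Compare |C| = 2977143 to 4034048: satisfied.
The claimed |C| lies below the Hamming bound.


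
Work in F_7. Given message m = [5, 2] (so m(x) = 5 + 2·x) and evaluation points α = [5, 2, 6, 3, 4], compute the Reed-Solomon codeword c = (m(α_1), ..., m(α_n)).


c = [1, 2, 3, 4, 6]

Message polynomial: m(x) = 5 + 2·x (mod 7).
For each evaluation point α_i, compute m(α_i) mod 7:
  α_1 = 5: Horner steps 2 → 1, so m(5) = 1.
  α_2 = 2: Horner steps 2 → 2, so m(2) = 2.
  α_3 = 6: Horner steps 2 → 3, so m(6) = 3.
  α_4 = 3: Horner steps 2 → 4, so m(3) = 4.
  α_5 = 4: Horner steps 2 → 6, so m(4) = 6.
Codeword c = [1, 2, 3, 4, 6] ∈ F_7^5.


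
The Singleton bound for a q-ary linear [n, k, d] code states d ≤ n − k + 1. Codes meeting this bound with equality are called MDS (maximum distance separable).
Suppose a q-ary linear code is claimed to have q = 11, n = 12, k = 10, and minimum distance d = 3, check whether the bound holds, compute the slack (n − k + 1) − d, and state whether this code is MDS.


Singleton RHS = n − k + 1 = 3, slack = 0, bound satisfied, MDS.

Singleton bound: d ≤ n − k + 1.
Here n = 12, k = 10, so n − k + 1 = 3.
Given d = 3, check d ≤ 3: YES.
Slack = (n − k + 1) − d = 0.
The code is MDS (slack = 0).
Description: the claimed parameters are [12, 10, 3]_11; such a code would be MDS (meets Singleton bound).


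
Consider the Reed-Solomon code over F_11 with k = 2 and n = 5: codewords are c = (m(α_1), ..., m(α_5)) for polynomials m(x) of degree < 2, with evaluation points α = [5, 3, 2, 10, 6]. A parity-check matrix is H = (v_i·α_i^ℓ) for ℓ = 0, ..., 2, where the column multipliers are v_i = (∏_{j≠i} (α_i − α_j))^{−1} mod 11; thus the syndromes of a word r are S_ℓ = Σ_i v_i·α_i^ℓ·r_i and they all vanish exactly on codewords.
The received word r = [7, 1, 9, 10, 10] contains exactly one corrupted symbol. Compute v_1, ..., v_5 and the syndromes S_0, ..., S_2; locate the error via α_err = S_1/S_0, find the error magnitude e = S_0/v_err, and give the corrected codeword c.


S = (6, 5, 6), error at position 4, error magnitude e = 10, c = [7, 1, 9, 0, 10].

Step 1: column multipliers v_i = (∏_{j≠i}(α_i − α_j))^{−1} mod 11.
  i = 1 (α = 5): (5−3)(5−2)(5−10)(5−6) = 2·3·(−5)·(−1) = 30 ≡ 8, so v_1 = 8^{−1} = 7 (mod 11).
  i = 2 (α = 3): (3−5)(3−2)(3−10)(3−6) = (−2)·1·(−7)·(−3) = −42 ≡ 2, so v_2 = 2^{−1} = 6 (mod 11).
  i = 3 (α = 2): (2−5)(2−3)(2−10)(2−6) = (−3)·(−1)·(−8)·(−4) = 96 ≡ 8, so v_3 = 8^{−1} = 7 (mod 11).
  i = 4 (α = 10): (10−5)(10−3)(10−2)(10−6) = 5·7·8·4 = 1120 ≡ 9, so v_4 = 9^{−1} = 5 (mod 11).
  i = 5 (α = 6): (6−5)(6−3)(6−2)(6−10) = 1·3·4·(−4) = −48 ≡ 7, so v_5 = 7^{−1} = 8 (mod 11).
  v = [7, 6, 7, 5, 8].
Step 2: syndromes of r = [7, 1, 9, 10, 10] (all sums mod 11).
  S_0 = Σ v_i r_i = 7·7 + 6·1 + 7·9 + 5·10 + 8·10 = 248 ≡ 6.
  S_1 = Σ v_i α_i r_i = 7·5·7 + 6·3·1 + 7·2·9 + 5·10·10 + 8·6·10 = 1369 ≡ 5.
  α_i^2 mod 11 = [3, 9, 4, 1, 3].
  S_2 = Σ v_i α_i^2 r_i = 7·3·7 + 6·9·1 + 7·4·9 + 5·1·10 + 8·3·10 = 743 ≡ 6.
  S = (6, 5, 6) ≠ 0, so r is not a codeword (an error is present).
Step 3: locate the error. For a single error e at position i, S_ℓ = v_i·e·α_i^ℓ, so α_err = S_1/S_0.
  S_0^{−1} = 6^{−1} = 2 (mod 11), so α_err = 5·2 = 10 ≡ 10 = α_4. Error position i = 4.
  Consistency check: S_2/S_1 = 6·9 = 54 ≡ 10 = α_err ✓ (single-error assumption holds).
Step 4: error magnitude e = S_0/v_4 = S_0·∏_{j≠4}(α_4 − α_j) = 6·9 = 54 ≡ 10 (mod 11).
Step 5: correct position 4: c_4 = r_4 − e = 10 − 10 ≡ 0 (mod 11). Hence c = [7, 1, 9, 0, 10].
  Check: interpolating c through the α_i gives m(x) = 3 + 3·x (degree < 2) with m(α_i) = c_i for every i, so c is indeed a codeword.


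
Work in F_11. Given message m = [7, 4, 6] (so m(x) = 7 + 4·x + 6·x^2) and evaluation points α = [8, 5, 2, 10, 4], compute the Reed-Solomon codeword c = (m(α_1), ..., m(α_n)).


c = [5, 1, 6, 9, 9]

Message polynomial: m(x) = 7 + 4·x + 6·x^2 (mod 11).
For each evaluation point α_i, compute m(α_i) mod 11:
  α_1 = 8: Horner steps 6 → 8 → 5, so m(8) = 5.
  α_2 = 5: Horner steps 6 → 1 → 1, so m(5) = 1.
  α_3 = 2: Horner steps 6 → 5 → 6, so m(2) = 6.
  α_4 = 10: Horner steps 6 → 9 → 9, so m(10) = 9.
  α_5 = 4: Horner steps 6 → 6 → 9, so m(4) = 9.
Codeword c = [5, 1, 6, 9, 9] ∈ F_11^5.


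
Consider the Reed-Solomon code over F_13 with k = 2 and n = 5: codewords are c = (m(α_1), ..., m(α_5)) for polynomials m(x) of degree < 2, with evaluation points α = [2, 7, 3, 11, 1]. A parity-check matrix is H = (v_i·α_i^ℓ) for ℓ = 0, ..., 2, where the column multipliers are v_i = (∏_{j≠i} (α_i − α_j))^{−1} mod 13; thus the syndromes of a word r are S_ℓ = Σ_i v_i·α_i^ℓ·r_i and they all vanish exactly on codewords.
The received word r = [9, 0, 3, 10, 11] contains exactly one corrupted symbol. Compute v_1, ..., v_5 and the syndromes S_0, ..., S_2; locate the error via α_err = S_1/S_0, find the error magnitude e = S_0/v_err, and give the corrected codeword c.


S = (4, 8, 3), error at position 1, error magnitude e = 2, c = [7, 0, 3, 10, 11].

Step 1: column multipliers v_i = (∏_{j≠i}(α_i − α_j))^{−1} mod 13.
  i = 1 (α = 2): (2−7)(2−3)(2−11)(2−1) = (−5)·(−1)·(−9)·1 = −45 ≡ 7, so v_1 = 7^{−1} = 2 (mod 13).
  i = 2 (α = 7): (7−2)(7−3)(7−11)(7−1) = 5·4·(−4)·6 = −480 ≡ 1, so v_2 = 1^{−1} = 1 (mod 13).
  i = 3 (α = 3): (3−2)(3−7)(3−11)(3−1) = 1·(−4)·(−8)·2 = 64 ≡ 12, so v_3 = 12^{−1} = 12 (mod 13).
  i = 4 (α = 11): (11−2)(11−7)(11−3)(11−1) = 9·4·8·10 = 2880 ≡ 7, so v_4 = 7^{−1} = 2 (mod 13).
  i = 5 (α = 1): (1−2)(1−7)(1−3)(1−11) = (−1)·(−6)·(−2)·(−10) = 120 ≡ 3, so v_5 = 3^{−1} = 9 (mod 13).
  v = [2, 1, 12, 2, 9].
Step 2: syndromes of r = [9, 0, 3, 10, 11] (all sums mod 13).
  S_0 = Σ v_i r_i = 2·9 + 1·0 + 12·3 + 2·10 + 9·11 = 173 ≡ 4.
  S_1 = Σ v_i α_i r_i = 2·2·9 + 1·7·0 + 12·3·3 + 2·11·10 + 9·1·11 = 463 ≡ 8.
  α_i^2 mod 13 = [4, 10, 9, 4, 1].
  S_2 = Σ v_i α_i^2 r_i = 2·4·9 + 1·10·0 + 12·9·3 + 2·4·10 + 9·1·11 = 575 ≡ 3.
  S = (4, 8, 3) ≠ 0, so r is not a codeword (an error is present).
Step 3: locate the error. For a single error e at position i, S_ℓ = v_i·e·α_i^ℓ, so α_err = S_1/S_0.
  S_0^{−1} = 4^{−1} = 10 (mod 13), so α_err = 8·10 = 80 ≡ 2 = α_1. Error position i = 1.
  Consistency check: S_2/S_1 = 3·5 = 15 ≡ 2 = α_err ✓ (single-error assumption holds).
Step 4: error magnitude e = S_0/v_1 = S_0·∏_{j≠1}(α_1 − α_j) = 4·7 = 28 ≡ 2 (mod 13).
Step 5: correct position 1: c_1 = r_1 − e = 9 − 2 ≡ 7 (mod 13). Hence c = [7, 0, 3, 10, 11].
  Check: interpolating c through the α_i gives m(x) = 2 + 9·x (degree < 2) with m(α_i) = c_i for every i, so c is indeed a codeword.


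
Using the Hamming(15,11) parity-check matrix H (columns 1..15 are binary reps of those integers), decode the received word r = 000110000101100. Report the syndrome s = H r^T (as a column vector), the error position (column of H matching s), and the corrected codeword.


s = (1, 0, 1, 0)^T, error position = 10, corrected codeword c = 000110000001100

Compute s = H r^T mod 2 one row at a time:
  s_1 = 0 + 0 + 1 + 0 + 1 + 1 + 0 + 0 = 3 ≡ 1 (mod 2).
  s_2 = 1 + 1 + 0 + 0 + 1 + 1 + 0 + 0 = 4 ≡ 0 (mod 2).
  s_3 = 0 + 0 + 0 + 0 + 1 + 0 + 0 + 0 = 1 ≡ 1 (mod 2).
  s_4 = 0 + 0 + 1 + 0 + 0 + 0 + 1 + 0 = 2 ≡ 0 (mod 2).
s = (1, 0, 1, 0)^T — this equals column 10 of H (binary 1010), so error is at position 10.
Correct: flip bit 10 of r = 000110000101100 to get c = 000110000001100.


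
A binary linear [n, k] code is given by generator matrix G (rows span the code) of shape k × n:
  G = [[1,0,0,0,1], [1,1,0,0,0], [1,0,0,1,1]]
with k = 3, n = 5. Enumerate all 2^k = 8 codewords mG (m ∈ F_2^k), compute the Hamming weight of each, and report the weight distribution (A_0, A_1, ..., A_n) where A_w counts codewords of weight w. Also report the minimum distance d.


Weight distribution: A_0 = 1, A_1 = 1, A_2 = 3, A_3 = 3. Minimum distance d = 1.

Enumerate all 2^3 = 8 messages m ∈ F_2^3.
For each, compute codeword c = mG in F_2^5, then tally its weight.
  m = 000 → c = 00000, weight = 0.
  m = 100 → c = 10001, weight = 2.
  m = 010 → c = 11000, weight = 2.
  m = 110 → c = 01001, weight = 2.
  m = 001 → c = 10011, weight = 3.
  m = 101 → c = 00010, weight = 1.
  m = 011 → c = 01011, weight = 3.
  m = 111 → c = 11010, weight = 3.
Tally weights:
  weight 0: 1 codewords.
  weight 1: 1 codewords.
  weight 2: 3 codewords.
  weight 3: 3 codewords.
Minimum distance d = smallest w > 0 with A_w > 0 = 1.
Sanity: Σ A_w = 8 = 2^3 = 8 ✓.


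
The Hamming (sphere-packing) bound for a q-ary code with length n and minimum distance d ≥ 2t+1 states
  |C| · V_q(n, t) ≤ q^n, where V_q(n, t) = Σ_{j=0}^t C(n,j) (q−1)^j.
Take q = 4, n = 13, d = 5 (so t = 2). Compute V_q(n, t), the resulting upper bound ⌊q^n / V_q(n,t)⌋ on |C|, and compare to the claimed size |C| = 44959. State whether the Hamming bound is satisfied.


V_q(n, t) = 742, q^n = 67108864, Hamming bound = 90443, |C| = 44959 ≤ bound (satisfied).

Step 1: Compute V_q(n, t) = Σ_{j=0}^2 C(n, j) (q−1)^j.
  j = 0: C(13,0)·(3)^0 = 1·1 = 1.
  j = 1: C(13,1)·(3)^1 = 13·3 = 39.
  j = 2: C(13,2)·(3)^2 = 78·9 = 702.
  V_q(n, t) = 1 + 39 + 702 = 742.
Step 2: q^n = 4^13 = 67108864.
Step 3: Hamming bound ⌊q^n / V_q(n,t)⌋ = ⌊67108864/742⌋ = 90443.
Step 4: Compare |C| = 44959 to 90443: satisfied.
The claimed |C| lies below the Hamming bound.


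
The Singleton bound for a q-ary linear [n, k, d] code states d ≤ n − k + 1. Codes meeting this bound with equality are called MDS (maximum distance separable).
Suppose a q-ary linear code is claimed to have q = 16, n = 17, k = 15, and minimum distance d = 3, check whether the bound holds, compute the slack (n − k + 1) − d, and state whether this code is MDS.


Singleton RHS = n − k + 1 = 3, slack = 0, bound satisfied, MDS.

Singleton bound: d ≤ n − k + 1.
Here n = 17, k = 15, so n − k + 1 = 3.
Given d = 3, check d ≤ 3: YES.
Slack = (n − k + 1) − d = 0.
The code is MDS (slack = 0).
Description: the claimed parameters are [17, 15, 3]_16; such a code would be MDS (meets Singleton bound).


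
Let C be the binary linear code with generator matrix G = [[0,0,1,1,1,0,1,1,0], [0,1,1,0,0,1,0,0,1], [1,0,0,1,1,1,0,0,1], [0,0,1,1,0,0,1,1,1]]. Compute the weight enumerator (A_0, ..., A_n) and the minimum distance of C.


Weight distribution: A_0 = 1, A_2 = 1, A_3 = 1, A_4 = 3, A_5 = 6, A_6 = 3, A_7 = 1. Minimum distance d = 2.

Enumerate all 2^4 = 16 messages m ∈ F_2^4.
For each, compute codeword c = mG in F_2^9, then tally its weight.
  m = 0000 → c = 000000000, weight = 0.
  m = 1000 → c = 001110110, weight = 5.
  m = 0100 → c = 011001001, weight = 4.
  m = 1100 → c = 010111111, weight = 7.
  m = 0010 → c = 100111001, weight = 5.
  m = 1010 → c = 101001111, weight = 6.
  m = 0110 → c = 111110000, weight = 5.
  m = 1110 → c = 110000110, weight = 4.
  m = 0001 → c = 001100111, weight = 5.
  m = 1001 → c = 000010001, weight = 2.
  m = 0101 → c = 010101110, weight = 5.
  m = 1101 → c = 011011000, weight = 4.
  m = 0011 → c = 101011110, weight = 6.
  m = 1011 → c = 100101000, weight = 3.
  m = 0111 → c = 110010111, weight = 6.
  m = 1111 → c = 111100001, weight = 5.
Tally weights:
  weight 0: 1 codewords.
  weight 2: 1 codewords.
  weight 3: 1 codewords.
  weight 4: 3 codewords.
  weight 5: 6 codewords.
  weight 6: 3 codewords.
  weight 7: 1 codewords.
Minimum distance d = smallest w > 0 with A_w > 0 = 2.
Sanity: Σ A_w = 16 = 2^4 = 16 ✓.


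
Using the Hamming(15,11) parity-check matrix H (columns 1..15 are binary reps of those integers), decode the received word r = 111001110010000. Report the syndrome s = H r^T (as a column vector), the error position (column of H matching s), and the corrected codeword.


s = (0, 0, 1, 0)^T, error position = 2, corrected codeword c = 101001110010000

Compute s = H r^T mod 2 one row at a time:
  s_1 = 1 + 0 + 0 + 1 + 0 + 0 + 0 + 0 = 2 ≡ 0 (mod 2).
  s_2 = 0 + 0 + 1 + 1 + 0 + 0 + 0 + 0 = 2 ≡ 0 (mod 2).
  s_3 = 1 + 1 + 1 + 1 + 0 + 1 + 0 + 0 = 5 ≡ 1 (mod 2).
  s_4 = 1 + 1 + 0 + 1 + 0 + 1 + 0 + 0 = 4 ≡ 0 (mod 2).
s = (0, 0, 1, 0)^T — this equals column 2 of H (binary 0010), so error is at position 2.
Correct: flip bit 2 of r = 111001110010000 to get c = 101001110010000.


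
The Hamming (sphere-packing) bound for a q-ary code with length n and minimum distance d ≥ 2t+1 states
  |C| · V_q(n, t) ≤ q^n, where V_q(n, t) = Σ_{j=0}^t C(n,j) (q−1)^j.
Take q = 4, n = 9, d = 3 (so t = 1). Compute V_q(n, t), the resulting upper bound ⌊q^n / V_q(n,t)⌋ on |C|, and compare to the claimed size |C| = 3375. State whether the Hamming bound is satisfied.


V_q(n, t) = 28, q^n = 262144, Hamming bound = 9362, |C| = 3375 ≤ bound (satisfied).

Step 1: Compute V_q(n, t) = Σ_{j=0}^1 C(n, j) (q−1)^j.
  j = 0: C(9,0)·(3)^0 = 1·1 = 1.
  j = 1: C(9,1)·(3)^1 = 9·3 = 27.
  V_q(n, t) = 1 + 27 = 28.
Step 2: q^n = 4^9 = 262144.
Step 3: Hamming bound ⌊q^n / V_q(n,t)⌋ = ⌊262144/28⌋ = 9362.
Step 4: Compare |C| = 3375 to 9362: satisfied.
The claimed |C| lies below the Hamming bound.


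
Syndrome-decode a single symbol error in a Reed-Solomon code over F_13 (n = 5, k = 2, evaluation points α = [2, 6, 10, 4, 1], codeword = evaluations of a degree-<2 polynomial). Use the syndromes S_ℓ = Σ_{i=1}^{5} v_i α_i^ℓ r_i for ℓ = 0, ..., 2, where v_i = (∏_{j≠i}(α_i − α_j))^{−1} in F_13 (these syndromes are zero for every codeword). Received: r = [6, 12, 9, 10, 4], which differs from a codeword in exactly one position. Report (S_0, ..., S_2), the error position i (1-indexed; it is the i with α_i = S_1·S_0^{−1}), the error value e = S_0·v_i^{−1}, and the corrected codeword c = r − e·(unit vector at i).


S = (7, 3, 5), error at position 2, error magnitude e = 11, c = [6, 1, 9, 10, 4].

Step 1: column multipliers v_i = (∏_{j≠i}(α_i − α_j))^{−1} mod 13.
  i = 1 (α = 2): (2−6)(2−10)(2−4)(2−1) = (−4)·(−8)·(−2)·1 = −64 ≡ 1, so v_1 = 1^{−1} = 1 (mod 13).
  i = 2 (α = 6): (6−2)(6−10)(6−4)(6−1) = 4·(−4)·2·5 = −160 ≡ 9, so v_2 = 9^{−1} = 3 (mod 13).
  i = 3 (α = 10): (10−2)(10−6)(10−4)(10−1) = 8·4·6·9 = 1728 ≡ 12, so v_3 = 12^{−1} = 12 (mod 13).
  i = 4 (α = 4): (4−2)(4−6)(4−10)(4−1) = 2·(−2)·(−6)·3 = 72 ≡ 7, so v_4 = 7^{−1} = 2 (mod 13).
  i = 5 (α = 1): (1−2)(1−6)(1−10)(1−4) = (−1)·(−5)·(−9)·(−3) = 135 ≡ 5, so v_5 = 5^{−1} = 8 (mod 13).
  v = [1, 3, 12, 2, 8].
Step 2: syndromes of r = [6, 12, 9, 10, 4] (all sums mod 13).
  S_0 = Σ v_i r_i = 1·6 + 3·12 + 12·9 + 2·10 + 8·4 = 202 ≡ 7.
  S_1 = Σ v_i α_i r_i = 1·2·6 + 3·6·12 + 12·10·9 + 2·4·10 + 8·1·4 = 1420 ≡ 3.
  α_i^2 mod 13 = [4, 10, 9, 3, 1].
  S_2 = Σ v_i α_i^2 r_i = 1·4·6 + 3·10·12 + 12·9·9 + 2·3·10 + 8·1·4 = 1448 ≡ 5.
  S = (7, 3, 5) ≠ 0, so r is not a codeword (an error is present).
Step 3: locate the error. For a single error e at position i, S_ℓ = v_i·e·α_i^ℓ, so α_err = S_1/S_0.
  S_0^{−1} = 7^{−1} = 2 (mod 13), so α_err = 3·2 = 6 ≡ 6 = α_2. Error position i = 2.
  Consistency check: S_2/S_1 = 5·9 = 45 ≡ 6 = α_err ✓ (single-error assumption holds).
Step 4: error magnitude e = S_0/v_2 = S_0·∏_{j≠2}(α_2 − α_j) = 7·9 = 63 ≡ 11 (mod 13).
Step 5: correct position 2: c_2 = r_2 − e = 12 − 11 ≡ 1 (mod 13). Hence c = [6, 1, 9, 10, 4].
  Check: interpolating c through the α_i gives m(x) = 2 + 2·x (degree < 2) with m(α_i) = c_i for every i, so c is indeed a codeword.


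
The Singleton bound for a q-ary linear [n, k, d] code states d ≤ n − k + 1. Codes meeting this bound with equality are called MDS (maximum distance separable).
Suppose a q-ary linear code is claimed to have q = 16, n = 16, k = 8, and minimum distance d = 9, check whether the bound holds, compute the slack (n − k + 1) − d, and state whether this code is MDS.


Singleton RHS = n − k + 1 = 9, slack = 0, bound satisfied, MDS.

Singleton bound: d ≤ n − k + 1.
Here n = 16, k = 8, so n − k + 1 = 9.
Given d = 9, check d ≤ 9: YES.
Slack = (n − k + 1) − d = 0.
The code is MDS (slack = 0).
Description: the claimed parameters are [16, 8, 9]_16; such a code would be MDS (meets Singleton bound).


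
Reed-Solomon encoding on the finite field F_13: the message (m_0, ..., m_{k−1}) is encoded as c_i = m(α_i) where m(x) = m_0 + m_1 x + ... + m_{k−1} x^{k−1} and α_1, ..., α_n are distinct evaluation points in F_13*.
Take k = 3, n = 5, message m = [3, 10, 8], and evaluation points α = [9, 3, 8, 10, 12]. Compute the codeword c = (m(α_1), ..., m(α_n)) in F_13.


c = [0, 1, 10, 6, 1]

Message polynomial: m(x) = 3 + 10·x + 8·x^2 (mod 13).
For each evaluation point α_i, compute m(α_i) mod 13:
  α_1 = 9: Horner steps 8 → 4 → 0, so m(9) = 0.
  α_2 = 3: Horner steps 8 → 8 → 1, so m(3) = 1.
  α_3 = 8: Horner steps 8 → 9 → 10, so m(8) = 10.
  α_4 = 10: Horner steps 8 → 12 → 6, so m(10) = 6.
  α_5 = 12: Horner steps 8 → 2 → 1, so m(12) = 1.
Codeword c = [0, 1, 10, 6, 1] ∈ F_13^5.


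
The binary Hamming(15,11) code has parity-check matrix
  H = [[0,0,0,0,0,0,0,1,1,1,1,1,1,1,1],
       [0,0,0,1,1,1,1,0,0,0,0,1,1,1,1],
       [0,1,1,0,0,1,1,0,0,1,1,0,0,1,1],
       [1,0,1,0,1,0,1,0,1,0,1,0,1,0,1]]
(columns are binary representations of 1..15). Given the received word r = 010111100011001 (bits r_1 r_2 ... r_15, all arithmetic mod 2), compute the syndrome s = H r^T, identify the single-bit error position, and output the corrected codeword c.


s = (1, 0, 1, 0)^T, error position = 10, corrected codeword c = 010111100111001

Compute s = H r^T mod 2 one row at a time:
  s_1 = 0 + 0 + 0 + 1 + 1 + 0 + 0 + 1 = 3 ≡ 1 (mod 2).
  s_2 = 1 + 1 + 1 + 1 + 1 + 0 + 0 + 1 = 6 ≡ 0 (mod 2).
  s_3 = 1 + 0 + 1 + 1 + 0 + 1 + 0 + 1 = 5 ≡ 1 (mod 2).
  s_4 = 0 + 0 + 1 + 1 + 0 + 1 + 0 + 1 = 4 ≡ 0 (mod 2).
s = (1, 0, 1, 0)^T — this equals column 10 of H (binary 1010), so error is at position 10.
Correct: flip bit 10 of r = 010111100011001 to get c = 010111100111001.


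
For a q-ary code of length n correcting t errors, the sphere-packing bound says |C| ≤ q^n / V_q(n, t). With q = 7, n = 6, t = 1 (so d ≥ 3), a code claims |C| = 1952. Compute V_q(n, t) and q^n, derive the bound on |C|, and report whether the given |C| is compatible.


V_q(n, t) = 37, q^n = 117649, Hamming bound = 3179, |C| = 1952 ≤ bound (satisfied).

Step 1: Compute V_q(n, t) = Σ_{j=0}^1 C(n, j) (q−1)^j.
  j = 0: C(6,0)·(6)^0 = 1·1 = 1.
  j = 1: C(6,1)·(6)^1 = 6·6 = 36.
  V_q(n, t) = 1 + 36 = 37.
Step 2: q^n = 7^6 = 117649.
Step 3: Hamming bound ⌊q^n / V_q(n,t)⌋ = ⌊117649/37⌋ = 3179.
Step 4: Compare |C| = 1952 to 3179: satisfied.
The claimed |C| lies below the Hamming bound.


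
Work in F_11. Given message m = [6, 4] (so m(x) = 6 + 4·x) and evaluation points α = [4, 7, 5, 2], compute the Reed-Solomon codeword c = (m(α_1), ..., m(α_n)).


c = [0, 1, 4, 3]

Message polynomial: m(x) = 6 + 4·x (mod 11).
For each evaluation point α_i, compute m(α_i) mod 11:
  α_1 = 4: Horner steps 4 → 0, so m(4) = 0.
  α_2 = 7: Horner steps 4 → 1, so m(7) = 1.
  α_3 = 5: Horner steps 4 → 4, so m(5) = 4.
  α_4 = 2: Horner steps 4 → 3, so m(2) = 3.
Codeword c = [0, 1, 4, 3] ∈ F_11^4.


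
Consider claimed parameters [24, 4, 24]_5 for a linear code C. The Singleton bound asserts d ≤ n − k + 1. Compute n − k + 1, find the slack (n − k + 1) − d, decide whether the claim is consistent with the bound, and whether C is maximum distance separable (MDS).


Singleton RHS = n − k + 1 = 21, slack = -3, bound violated (no such code; not MDS).

Singleton bound: d ≤ n − k + 1.
Here n = 24, k = 4, so n − k + 1 = 21.
Given d = 24, check d ≤ 21: NO.
Slack = (n − k + 1) − d = -3.
The slack is negative: d = 24 exceeds n − k + 1 = 21 by 3, so the Singleton bound is violated and no linear [24, 4, 24]_5 code can exist. In particular it is not MDS (MDS requires d = n − k + 1 exactly).
Description: the claimed parameters are [24, 4, 24]_5; such a code would be impossible (violates the Singleton bound).


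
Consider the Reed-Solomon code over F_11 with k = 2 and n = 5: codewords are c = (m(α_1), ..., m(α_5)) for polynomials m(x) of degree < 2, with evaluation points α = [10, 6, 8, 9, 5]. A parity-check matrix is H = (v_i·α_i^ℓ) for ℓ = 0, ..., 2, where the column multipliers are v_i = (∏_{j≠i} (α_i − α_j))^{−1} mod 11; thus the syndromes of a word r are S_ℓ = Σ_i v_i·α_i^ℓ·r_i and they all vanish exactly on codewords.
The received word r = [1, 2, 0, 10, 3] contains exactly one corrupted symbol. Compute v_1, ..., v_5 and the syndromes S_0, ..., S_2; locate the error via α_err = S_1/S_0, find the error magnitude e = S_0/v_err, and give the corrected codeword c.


S = (2, 9, 2), error at position 1, error magnitude e = 3, c = [9, 2, 0, 10, 3].

Step 1: column multipliers v_i = (∏_{j≠i}(α_i − α_j))^{−1} mod 11.
  i = 1 (α = 10): (10−6)(10−8)(10−9)(10−5) = 4·2·1·5 = 40 ≡ 7, so v_1 = 7^{−1} = 8 (mod 11).
  i = 2 (α = 6): (6−10)(6−8)(6−9)(6−5) = (−4)·(−2)·(−3)·1 = −24 ≡ 9, so v_2 = 9^{−1} = 5 (mod 11).
  i = 3 (α = 8): (8−10)(8−6)(8−9)(8−5) = (−2)·2·(−1)·3 = 12 ≡ 1, so v_3 = 1^{−1} = 1 (mod 11).
  i = 4 (α = 9): (9−10)(9−6)(9−8)(9−5) = (−1)·3·1·4 = −12 ≡ 10, so v_4 = 10^{−1} = 10 (mod 11).
  i = 5 (α = 5): (5−10)(5−6)(5−8)(5−9) = (−5)·(−1)·(−3)·(−4) = 60 ≡ 5, so v_5 = 5^{−1} = 9 (mod 11).
  v = [8, 5, 1, 10, 9].
Step 2: syndromes of r = [1, 2, 0, 10, 3] (all sums mod 11).
  S_0 = Σ v_i r_i = 8·1 + 5·2 + 1·0 + 10·10 + 9·3 = 145 ≡ 2.
  S_1 = Σ v_i α_i r_i = 8·10·1 + 5·6·2 + 1·8·0 + 10·9·10 + 9·5·3 = 1175 ≡ 9.
  α_i^2 mod 11 = [1, 3, 9, 4, 3].
  S_2 = Σ v_i α_i^2 r_i = 8·1·1 + 5·3·2 + 1·9·0 + 10·4·10 + 9·3·3 = 519 ≡ 2.
  S = (2, 9, 2) ≠ 0, so r is not a codeword (an error is present).
Step 3: locate the error. For a single error e at position i, S_ℓ = v_i·e·α_i^ℓ, so α_err = S_1/S_0.
  S_0^{−1} = 2^{−1} = 6 (mod 11), so α_err = 9·6 = 54 ≡ 10 = α_1. Error position i = 1.
  Consistency check: S_2/S_1 = 2·5 = 10 ≡ 10 = α_err ✓ (single-error assumption holds).
Step 4: error magnitude e = S_0/v_1 = S_0·∏_{j≠1}(α_1 − α_j) = 2·7 = 14 ≡ 3 (mod 11).
Step 5: correct position 1: c_1 = r_1 − e = 1 − 3 ≡ 9 (mod 11). Hence c = [9, 2, 0, 10, 3].
  Check: interpolating c through the α_i gives m(x) = 8 + 10·x (degree < 2) with m(α_i) = c_i for every i, so c is indeed a codeword.


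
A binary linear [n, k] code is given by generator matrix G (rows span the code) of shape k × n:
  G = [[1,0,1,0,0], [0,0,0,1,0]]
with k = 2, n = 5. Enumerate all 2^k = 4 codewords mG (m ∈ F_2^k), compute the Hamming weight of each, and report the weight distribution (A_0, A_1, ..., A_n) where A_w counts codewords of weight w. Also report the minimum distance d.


Weight distribution: A_0 = 1, A_1 = 1, A_2 = 1, A_3 = 1. Minimum distance d = 1.

Enumerate all 2^2 = 4 messages m ∈ F_2^2.
For each, compute codeword c = mG in F_2^5, then tally its weight.
  m = 00 → c = 00000, weight = 0.
  m = 10 → c = 10100, weight = 2.
  m = 01 → c = 00010, weight = 1.
  m = 11 → c = 10110, weight = 3.
Tally weights:
  weight 0: 1 codewords.
  weight 1: 1 codewords.
  weight 2: 1 codewords.
  weight 3: 1 codewords.
Minimum distance d = smallest w > 0 with A_w > 0 = 1.
Sanity: Σ A_w = 4 = 2^2 = 4 ✓.


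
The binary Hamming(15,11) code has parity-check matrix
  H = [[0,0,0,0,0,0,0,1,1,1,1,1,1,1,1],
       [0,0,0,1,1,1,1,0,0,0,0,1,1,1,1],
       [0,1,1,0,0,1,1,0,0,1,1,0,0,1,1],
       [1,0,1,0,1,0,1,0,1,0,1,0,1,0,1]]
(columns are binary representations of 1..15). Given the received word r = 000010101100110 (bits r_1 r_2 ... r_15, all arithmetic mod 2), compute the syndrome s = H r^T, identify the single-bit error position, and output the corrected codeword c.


s = (0, 0, 1, 0)^T, error position = 2, corrected codeword c = 010010101100110

Compute s = H r^T mod 2 one row at a time:
  s_1 = 0 + 1 + 1 + 0 + 0 + 1 + 1 + 0 = 4 ≡ 0 (mod 2).
  s_2 = 0 + 1 + 0 + 1 + 0 + 1 + 1 + 0 = 4 ≡ 0 (mod 2).
  s_3 = 0 + 0 + 0 + 1 + 1 + 0 + 1 + 0 = 3 ≡ 1 (mod 2).
  s_4 = 0 + 0 + 1 + 1 + 1 + 0 + 1 + 0 = 4 ≡ 0 (mod 2).
s = (0, 0, 1, 0)^T — this equals column 2 of H (binary 0010), so error is at position 2.
Correct: flip bit 2 of r = 000010101100110 to get c = 010010101100110.


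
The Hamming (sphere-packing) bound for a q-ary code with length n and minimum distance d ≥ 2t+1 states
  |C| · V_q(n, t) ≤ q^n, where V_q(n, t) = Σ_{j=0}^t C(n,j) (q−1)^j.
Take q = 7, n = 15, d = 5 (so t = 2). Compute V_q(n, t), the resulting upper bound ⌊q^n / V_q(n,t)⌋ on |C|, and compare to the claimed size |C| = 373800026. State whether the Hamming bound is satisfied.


V_q(n, t) = 3871, q^n = 4747561509943, Hamming bound = 1226443169, |C| = 373800026 ≤ bound (satisfied).

Step 1: Compute V_q(n, t) = Σ_{j=0}^2 C(n, j) (q−1)^j.
  j = 0: C(15,0)·(6)^0 = 1·1 = 1.
  j = 1: C(15,1)·(6)^1 = 15·6 = 90.
  j = 2: C(15,2)·(6)^2 = 105·36 = 3780.
  V_q(n, t) = 1 + 90 + 3780 = 3871.
Step 2: q^n = 7^15 = 4747561509943.
Step 3: Hamming bound ⌊q^n / V_q(n,t)⌋ = ⌊4747561509943/3871⌋ = 1226443169.
Step 4: Compare |C| = 373800026 to 1226443169: satisfied.
The claimed |C| lies below the Hamming bound.


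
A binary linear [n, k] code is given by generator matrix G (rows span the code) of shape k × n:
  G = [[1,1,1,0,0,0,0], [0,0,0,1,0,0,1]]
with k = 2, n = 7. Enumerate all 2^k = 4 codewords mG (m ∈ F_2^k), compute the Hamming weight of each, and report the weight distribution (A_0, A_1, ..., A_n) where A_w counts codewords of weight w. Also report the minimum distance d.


Weight distribution: A_0 = 1, A_2 = 1, A_3 = 1, A_5 = 1. Minimum distance d = 2.

Enumerate all 2^2 = 4 messages m ∈ F_2^2.
For each, compute codeword c = mG in F_2^7, then tally its weight.
  m = 00 → c = 0000000, weight = 0.
  m = 10 → c = 1110000, weight = 3.
  m = 01 → c = 0001001, weight = 2.
  m = 11 → c = 1111001, weight = 5.
Tally weights:
  weight 0: 1 codewords.
  weight 2: 1 codewords.
  weight 3: 1 codewords.
  weight 5: 1 codewords.
Minimum distance d = smallest w > 0 with A_w > 0 = 2.
Sanity: Σ A_w = 4 = 2^2 = 4 ✓.


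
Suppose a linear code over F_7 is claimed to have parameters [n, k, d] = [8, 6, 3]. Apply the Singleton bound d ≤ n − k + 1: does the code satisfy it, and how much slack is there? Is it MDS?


Singleton RHS = n − k + 1 = 3, slack = 0, bound satisfied, MDS.

Singleton bound: d ≤ n − k + 1.
Here n = 8, k = 6, so n − k + 1 = 3.
Given d = 3, check d ≤ 3: YES.
Slack = (n − k + 1) − d = 0.
The code is MDS (slack = 0).
Description: the claimed parameters are [8, 6, 3]_7; such a code would be MDS (meets Singleton bound).


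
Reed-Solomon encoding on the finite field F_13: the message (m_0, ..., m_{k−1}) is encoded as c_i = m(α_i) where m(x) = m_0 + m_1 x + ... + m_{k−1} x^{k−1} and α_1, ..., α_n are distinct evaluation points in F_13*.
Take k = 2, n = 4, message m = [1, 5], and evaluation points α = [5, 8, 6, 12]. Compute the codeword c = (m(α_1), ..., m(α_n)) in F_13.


c = [0, 2, 5, 9]

Message polynomial: m(x) = 1 + 5·x (mod 13).
For each evaluation point α_i, compute m(α_i) mod 13:
  α_1 = 5: Horner steps 5 → 0, so m(5) = 0.
  α_2 = 8: Horner steps 5 → 2, so m(8) = 2.
  α_3 = 6: Horner steps 5 → 5, so m(6) = 5.
  α_4 = 12: Horner steps 5 → 9, so m(12) = 9.
Codeword c = [0, 2, 5, 9] ∈ F_13^4.


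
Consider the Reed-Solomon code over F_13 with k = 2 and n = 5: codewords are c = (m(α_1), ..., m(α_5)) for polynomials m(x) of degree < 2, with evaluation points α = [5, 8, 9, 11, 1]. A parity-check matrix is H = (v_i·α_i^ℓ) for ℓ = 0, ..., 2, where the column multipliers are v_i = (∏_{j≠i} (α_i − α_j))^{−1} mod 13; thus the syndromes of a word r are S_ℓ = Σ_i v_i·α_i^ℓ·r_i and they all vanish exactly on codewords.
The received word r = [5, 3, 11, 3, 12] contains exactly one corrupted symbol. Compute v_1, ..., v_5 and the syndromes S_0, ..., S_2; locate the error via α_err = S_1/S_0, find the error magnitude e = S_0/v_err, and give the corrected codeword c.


S = (6, 1, 11), error at position 4, error magnitude e = 2, c = [5, 3, 11, 1, 12].

Step 1: column multipliers v_i = (∏_{j≠i}(α_i − α_j))^{−1} mod 13.
  i = 1 (α = 5): (5−8)(5−9)(5−11)(5−1) = (−3)·(−4)·(−6)·4 = −288 ≡ 11, so v_1 = 11^{−1} = 6 (mod 13).
  i = 2 (α = 8): (8−5)(8−9)(8−11)(8−1) = 3·(−1)·(−3)·7 = 63 ≡ 11, so v_2 = 11^{−1} = 6 (mod 13).
  i = 3 (α = 9): (9−5)(9−8)(9−11)(9−1) = 4·1·(−2)·8 = −64 ≡ 1, so v_3 = 1^{−1} = 1 (mod 13).
  i = 4 (α = 11): (11−5)(11−8)(11−9)(11−1) = 6·3·2·10 = 360 ≡ 9, so v_4 = 9^{−1} = 3 (mod 13).
  i = 5 (α = 1): (1−5)(1−8)(1−9)(1−11) = (−4)·(−7)·(−8)·(−10) = 2240 ≡ 4, so v_5 = 4^{−1} = 10 (mod 13).
  v = [6, 6, 1, 3, 10].
Step 2: syndromes of r = [5, 3, 11, 3, 12] (all sums mod 13).
  S_0 = Σ v_i r_i = 6·5 + 6·3 + 1·11 + 3·3 + 10·12 = 188 ≡ 6.
  S_1 = Σ v_i α_i r_i = 6·5·5 + 6·8·3 + 1·9·11 + 3·11·3 + 10·1·12 = 612 ≡ 1.
  α_i^2 mod 13 = [12, 12, 3, 4, 1].
  S_2 = Σ v_i α_i^2 r_i = 6·12·5 + 6·12·3 + 1·3·11 + 3·4·3 + 10·1·12 = 765 ≡ 11.
  S = (6, 1, 11) ≠ 0, so r is not a codeword (an error is present).
Step 3: locate the error. For a single error e at position i, S_ℓ = v_i·e·α_i^ℓ, so α_err = S_1/S_0.
  S_0^{−1} = 6^{−1} = 11 (mod 13), so α_err = 1·11 = 11 ≡ 11 = α_4. Error position i = 4.
  Consistency check: S_2/S_1 = 11·1 = 11 ≡ 11 = α_err ✓ (single-error assumption holds).
Step 4: error magnitude e = S_0/v_4 = S_0·∏_{j≠4}(α_4 − α_j) = 6·9 = 54 ≡ 2 (mod 13).
Step 5: correct position 4: c_4 = r_4 − e = 3 − 2 ≡ 1 (mod 13). Hence c = [5, 3, 11, 1, 12].
  Check: interpolating c through the α_i gives m(x) = 4 + 8·x (degree < 2) with m(α_i) = c_i for every i, so c is indeed a codeword.


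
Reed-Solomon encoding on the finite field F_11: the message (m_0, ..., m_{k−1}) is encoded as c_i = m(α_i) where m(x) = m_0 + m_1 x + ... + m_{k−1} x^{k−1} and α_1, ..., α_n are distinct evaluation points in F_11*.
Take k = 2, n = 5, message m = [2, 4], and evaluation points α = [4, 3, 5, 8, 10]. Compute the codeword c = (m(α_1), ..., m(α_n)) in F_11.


c = [7, 3, 0, 1, 9]

Message polynomial: m(x) = 2 + 4·x (mod 11).
For each evaluation point α_i, compute m(α_i) mod 11:
  α_1 = 4: Horner steps 4 → 7, so m(4) = 7.
  α_2 = 3: Horner steps 4 → 3, so m(3) = 3.
  α_3 = 5: Horner steps 4 → 0, so m(5) = 0.
  α_4 = 8: Horner steps 4 → 1, so m(8) = 1.
  α_5 = 10: Horner steps 4 → 9, so m(10) = 9.
Codeword c = [7, 3, 0, 1, 9] ∈ F_11^5.


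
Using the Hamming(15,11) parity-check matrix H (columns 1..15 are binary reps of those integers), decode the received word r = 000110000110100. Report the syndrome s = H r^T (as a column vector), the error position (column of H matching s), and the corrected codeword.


s = (1, 1, 0, 1)^T, error position = 13, corrected codeword c = 000110000110000

Compute s = H r^T mod 2 one row at a time:
  s_1 = 0 + 0 + 1 + 1 + 0 + 1 + 0 + 0 = 3 ≡ 1 (mod 2).
  s_2 = 1 + 1 + 0 + 0 + 0 + 1 + 0 + 0 = 3 ≡ 1 (mod 2).
  s_3 = 0 + 0 + 0 + 0 + 1 + 1 + 0 + 0 = 2 ≡ 0 (mod 2).
  s_4 = 0 + 0 + 1 + 0 + 0 + 1 + 1 + 0 = 3 ≡ 1 (mod 2).
s = (1, 1, 0, 1)^T — this equals column 13 of H (binary 1101), so error is at position 13.
Correct: flip bit 13 of r = 000110000110100 to get c = 000110000110000.


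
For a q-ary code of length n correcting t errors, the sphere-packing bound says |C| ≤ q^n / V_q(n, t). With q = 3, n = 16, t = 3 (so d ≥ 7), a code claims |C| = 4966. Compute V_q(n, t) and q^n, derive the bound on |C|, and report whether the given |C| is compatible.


V_q(n, t) = 4993, q^n = 43046721, Hamming bound = 8621, |C| = 4966 ≤ bound (satisfied).

Step 1: Compute V_q(n, t) = Σ_{j=0}^3 C(n, j) (q−1)^j.
  j = 0: C(16,0)·(2)^0 = 1·1 = 1.
  j = 1: C(16,1)·(2)^1 = 16·2 = 32.
  j = 2: C(16,2)·(2)^2 = 120·4 = 480.
  j = 3: C(16,3)·(2)^3 = 560·8 = 4480.
  V_q(n, t) = 1 + 32 + 480 + 4480 = 4993.
Step 2: q^n = 3^16 = 43046721.
Step 3: Hamming bound ⌊q^n / V_q(n,t)⌋ = ⌊43046721/4993⌋ = 8621.
Step 4: Compare |C| = 4966 to 8621: satisfied.
The claimed |C| lies below the Hamming bound.


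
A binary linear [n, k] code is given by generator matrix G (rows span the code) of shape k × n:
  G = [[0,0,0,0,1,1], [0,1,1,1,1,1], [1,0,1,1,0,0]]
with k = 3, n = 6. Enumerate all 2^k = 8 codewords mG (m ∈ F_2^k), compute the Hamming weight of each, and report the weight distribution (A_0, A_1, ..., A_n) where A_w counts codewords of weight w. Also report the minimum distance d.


Weight distribution: A_0 = 1, A_2 = 2, A_3 = 2, A_4 = 1, A_5 = 2. Minimum distance d = 2.

Enumerate all 2^3 = 8 messages m ∈ F_2^3.
For each, compute codeword c = mG in F_2^6, then tally its weight.
  m = 000 → c = 000000, weight = 0.
  m = 100 → c = 000011, weight = 2.
  m = 010 → c = 011111, weight = 5.
  m = 110 → c = 011100, weight = 3.
  m = 001 → c = 101100, weight = 3.
  m = 101 → c = 101111, weight = 5.
  m = 011 → c = 110011, weight = 4.
  m = 111 → c = 110000, weight = 2.
Tally weights:
  weight 0: 1 codewords.
  weight 2: 2 codewords.
  weight 3: 2 codewords.
  weight 4: 1 codewords.
  weight 5: 2 codewords.
Minimum distance d = smallest w > 0 with A_w > 0 = 2.
Sanity: Σ A_w = 8 = 2^3 = 8 ✓.


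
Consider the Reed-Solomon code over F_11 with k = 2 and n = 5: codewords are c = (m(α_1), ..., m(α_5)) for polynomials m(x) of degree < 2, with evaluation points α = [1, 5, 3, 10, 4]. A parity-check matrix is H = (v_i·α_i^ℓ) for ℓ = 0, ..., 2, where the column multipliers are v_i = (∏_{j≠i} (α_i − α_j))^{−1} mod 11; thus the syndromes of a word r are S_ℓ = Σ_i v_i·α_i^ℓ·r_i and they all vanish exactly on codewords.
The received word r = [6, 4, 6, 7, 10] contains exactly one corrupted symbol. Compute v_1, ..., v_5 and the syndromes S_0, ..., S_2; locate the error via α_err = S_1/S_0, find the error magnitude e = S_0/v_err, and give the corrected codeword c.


S = (9, 5, 4), error at position 3, error magnitude e = 1, c = [6, 4, 5, 7, 10].

Step 1: column multipliers v_i = (∏_{j≠i}(α_i − α_j))^{−1} mod 11.
  i = 1 (α = 1): (1−5)(1−3)(1−10)(1−4) = (−4)·(−2)·(−9)·(−3) = 216 ≡ 7, so v_1 = 7^{−1} = 8 (mod 11).
  i = 2 (α = 5): (5−1)(5−3)(5−10)(5−4) = 4·2·(−5)·1 = −40 ≡ 4, so v_2 = 4^{−1} = 3 (mod 11).
  i = 3 (α = 3): (3−1)(3−5)(3−10)(3−4) = 2·(−2)·(−7)·(−1) = −28 ≡ 5, so v_3 = 5^{−1} = 9 (mod 11).
  i = 4 (α = 10): (10−1)(10−5)(10−3)(10−4) = 9·5·7·6 = 1890 ≡ 9, so v_4 = 9^{−1} = 5 (mod 11).
  i = 5 (α = 4): (4−1)(4−5)(4−3)(4−10) = 3·(−1)·1·(−6) = 18 ≡ 7, so v_5 = 7^{−1} = 8 (mod 11).
  v = [8, 3, 9, 5, 8].
Step 2: syndromes of r = [6, 4, 6, 7, 10] (all sums mod 11).
  S_0 = Σ v_i r_i = 8·6 + 3·4 + 9·6 + 5·7 + 8·10 = 229 ≡ 9.
  S_1 = Σ v_i α_i r_i = 8·1·6 + 3·5·4 + 9·3·6 + 5·10·7 + 8·4·10 = 940 ≡ 5.
  α_i^2 mod 11 = [1, 3, 9, 1, 5].
  S_2 = Σ v_i α_i^2 r_i = 8·1·6 + 3·3·4 + 9·9·6 + 5·1·7 + 8·5·10 = 1005 ≡ 4.
  S = (9, 5, 4) ≠ 0, so r is not a codeword (an error is present).
Step 3: locate the error. For a single error e at position i, S_ℓ = v_i·e·α_i^ℓ, so α_err = S_1/S_0.
  S_0^{−1} = 9^{−1} = 5 (mod 11), so α_err = 5·5 = 25 ≡ 3 = α_3. Error position i = 3.
  Consistency check: S_2/S_1 = 4·9 = 36 ≡ 3 = α_err ✓ (single-error assumption holds).
Step 4: error magnitude e = S_0/v_3 = S_0·∏_{j≠3}(α_3 − α_j) = 9·5 = 45 ≡ 1 (mod 11).
Step 5: correct position 3: c_3 = r_3 − e = 6 − 1 ≡ 5 (mod 11). Hence c = [6, 4, 5, 7, 10].
  Check: interpolating c through the α_i gives m(x) = 1 + 5·x (degree < 2) with m(α_i) = c_i for every i, so c is indeed a codeword.


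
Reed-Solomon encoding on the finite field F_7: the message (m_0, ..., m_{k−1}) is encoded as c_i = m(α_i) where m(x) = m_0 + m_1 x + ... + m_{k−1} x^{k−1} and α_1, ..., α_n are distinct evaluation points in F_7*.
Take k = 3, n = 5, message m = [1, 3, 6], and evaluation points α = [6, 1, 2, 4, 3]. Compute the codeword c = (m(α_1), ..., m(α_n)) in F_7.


c = [4, 3, 3, 4, 1]

Message polynomial: m(x) = 1 + 3·x + 6·x^2 (mod 7).
For each evaluation point α_i, compute m(α_i) mod 7:
  α_1 = 6: Horner steps 6 → 4 → 4, so m(6) = 4.
  α_2 = 1: Horner steps 6 → 2 → 3, so m(1) = 3.
  α_3 = 2: Horner steps 6 → 1 → 3, so m(2) = 3.
  α_4 = 4: Horner steps 6 → 6 → 4, so m(4) = 4.
  α_5 = 3: Horner steps 6 → 0 → 1, so m(3) = 1.
Codeword c = [4, 3, 3, 4, 1] ∈ F_7^5.


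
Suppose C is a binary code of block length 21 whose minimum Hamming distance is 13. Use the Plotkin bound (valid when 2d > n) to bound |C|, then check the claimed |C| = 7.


Plotkin bound M ≤ 4; given |C| = 7 > bound (violated).

Check applicability: 2d = 26, n = 21.
2d − n = 5 > 0, so Plotkin applies.
Compute d/(2d−n) = 13/5 ≈ 2.6000.
⌊d/(2d−n)⌋ = 2.
Plotkin bound: M ≤ 2·2 = 4.
Given |C| = 7, check: VIOLATED.
This |C| is above the Plotkin bound, so no binary code with n = 21, d = 13 and 7 codewords exists.
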